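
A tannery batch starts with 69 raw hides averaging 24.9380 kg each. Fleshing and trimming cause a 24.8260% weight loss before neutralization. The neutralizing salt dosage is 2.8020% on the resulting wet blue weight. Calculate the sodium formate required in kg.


Total_raw = N * avg_wt = 69 * 24.9380 = 1720.7220 kg
Substrate = Total_raw * (1 - loss/100) = 1720.7220 * (1 - 24.8260/100) = 1293.5356 kg
Neutralizer = Substrate * pct / 100 = 1293.5356 * 2.8020 / 100 = 36.2449 kg


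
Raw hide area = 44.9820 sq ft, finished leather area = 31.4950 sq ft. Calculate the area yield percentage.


Formula: Yield = finished / raw * 100
Substituting: Yield = 31.4950 / 44.9820 * 100
Result: 70.0169 %


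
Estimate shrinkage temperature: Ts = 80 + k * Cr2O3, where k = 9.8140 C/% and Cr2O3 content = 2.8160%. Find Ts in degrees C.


Formula: Ts = 80 + k * Cr2O3
Substituting: Ts = 80 + 9.8140 * 2.8160
Result: 107.6362 C


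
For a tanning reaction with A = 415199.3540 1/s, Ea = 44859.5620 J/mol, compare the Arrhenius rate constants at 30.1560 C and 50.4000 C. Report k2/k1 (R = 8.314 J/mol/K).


T1 = 30.1560 + 273.15 = 303.3060 K; T2 = 50.4000 + 273.15 = 323.5500 K
k1 = A * exp(-Ea/(R*T1)) = 415199.3540 * exp(-44859.5620/(8.314*303.3060)) = 0.00780495 1/s
k2 = A * exp(-Ea/(R*T2)) = 415199.3540 * exp(-44859.5620/(8.314*323.5500)) = 0.0237556 1/s
k2/k1 = 0.0237556 / 0.00780495 = 3.0437


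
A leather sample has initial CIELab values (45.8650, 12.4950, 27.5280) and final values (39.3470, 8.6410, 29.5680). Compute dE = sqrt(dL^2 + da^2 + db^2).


dL = -6.5180, da = -3.8540, db = 2.0400
dE = sqrt((-6.5180)^2 + (-3.8540)^2 + 2.0400^2) = 7.8421


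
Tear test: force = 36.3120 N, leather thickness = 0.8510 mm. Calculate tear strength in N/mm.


Formula: Tear strength = force / thickness
Substituting: Tear strength = 36.3120 / 0.8510
Result: 42.6698 N/mm


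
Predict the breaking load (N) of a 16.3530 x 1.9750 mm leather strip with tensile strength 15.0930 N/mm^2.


Formula: F = TS * w * t
Substituting: F = 15.0930 * 16.3530 * 1.9750
Result: 487.4613 N


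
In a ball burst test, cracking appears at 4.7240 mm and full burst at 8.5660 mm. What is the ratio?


Formula: Ratio = crack / burst
Substituting: Ratio = 4.7240 / 8.5660
Result: 0.5515


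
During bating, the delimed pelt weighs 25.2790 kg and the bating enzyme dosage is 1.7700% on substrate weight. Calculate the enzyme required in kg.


Formula: Enzyme = substrate * pct / 100
Substituting: Enzyme = 25.2790 * 1.7700 / 100
Result: 0.4474 kg


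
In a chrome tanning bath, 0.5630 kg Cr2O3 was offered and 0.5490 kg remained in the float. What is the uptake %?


Formula: Uptake = (offered - residual) / offered * 100
Substituting: Uptake = (0.5630 - 0.5490) / 0.5630 * 100
Result: 2.4867 %


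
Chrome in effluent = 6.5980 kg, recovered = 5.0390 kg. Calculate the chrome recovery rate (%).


Formula: Recovery = recovered / input * 100
Substituting: Recovery = 5.0390 / 6.5980 * 100
Result: 76.3716 %


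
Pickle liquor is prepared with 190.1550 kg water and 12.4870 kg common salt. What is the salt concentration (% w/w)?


Formula: Conc = salt / (water + salt) * 100
Substituting: Conc = 12.4870 / (190.1550 + 12.4870) * 100
Result: 6.1621 %


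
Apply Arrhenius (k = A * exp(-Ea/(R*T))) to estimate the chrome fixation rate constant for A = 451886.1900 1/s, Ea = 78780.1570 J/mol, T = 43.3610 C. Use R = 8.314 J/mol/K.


T_K = T_C + 273.15 = 43.3610 + 273.15 = 316.5110 K
exponent = -Ea / (R * T_K) = -78780.1570 / (8.314 * 316.5110) = -29.9377
k = A * exp(exponent) = 451886.1900 * exp(-29.9377) = 4.5005e-08 1/s


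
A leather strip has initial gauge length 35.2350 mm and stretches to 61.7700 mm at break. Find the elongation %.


Formula: Elongation = (Lf - L0) / L0 * 100
Substituting: Elongation = (61.7700 - 35.2350) / 35.2350 * 100
Result: 75.3086 %


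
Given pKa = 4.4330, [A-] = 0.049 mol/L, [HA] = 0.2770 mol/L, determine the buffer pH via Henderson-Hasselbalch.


ratio = [A-] / [HA] = 0.049 / 0.2770 = 0.1769
log10(ratio) = -0.7523
pH = pKa + log10(ratio) = 4.4330 - 0.7523 = 3.6807


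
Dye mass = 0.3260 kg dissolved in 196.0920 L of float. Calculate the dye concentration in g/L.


Formula: Conc = dye_mass(kg) / volume(L) * 1000
Substituting: Conc = 0.3260 / 196.0920 * 1000
Result: 1.6625 g/L


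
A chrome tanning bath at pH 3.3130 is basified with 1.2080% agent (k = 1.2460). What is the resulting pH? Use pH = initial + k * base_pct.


Formula: pH_final = pH_initial + k * base_pct
Substituting: pH_final = 3.3130 + 1.2460 * 1.2080
Result: 4.8182


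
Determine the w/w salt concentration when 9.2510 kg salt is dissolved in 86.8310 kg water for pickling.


Formula: Conc = salt / (water + salt) * 100
Substituting: Conc = 9.2510 / (86.8310 + 9.2510) * 100
Result: 9.6282 %


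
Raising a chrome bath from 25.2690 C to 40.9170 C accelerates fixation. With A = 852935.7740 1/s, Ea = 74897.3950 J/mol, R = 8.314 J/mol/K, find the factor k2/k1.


T1 = 25.2690 + 273.15 = 298.4190 K; T2 = 40.9170 + 273.15 = 314.0670 K
k1 = A * exp(-Ea/(R*T1)) = 852935.7740 * exp(-74897.3950/(8.314*298.4190)) = 6.6154e-08 1/s
k2 = A * exp(-Ea/(R*T2)) = 852935.7740 * exp(-74897.3950/(8.314*314.0670)) = 2.9769e-07 1/s
k2/k1 = 2.9769e-07 / 6.6154e-08 = 4.4999


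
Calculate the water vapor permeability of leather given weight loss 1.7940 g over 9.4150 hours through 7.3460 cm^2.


Formula: WVP = loss / (area * time)
Substituting: WVP = 1.7940 / (7.3460 * 9.4150)
Result: 0.0259389 g/(cm^2*hr)


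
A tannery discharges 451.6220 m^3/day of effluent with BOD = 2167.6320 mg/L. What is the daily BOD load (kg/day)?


Formula: BOD_load = volume * conc / 1000
Substituting: BOD_load = 451.6220 * 2167.6320 / 1000
Result: 978.9503 kg/day


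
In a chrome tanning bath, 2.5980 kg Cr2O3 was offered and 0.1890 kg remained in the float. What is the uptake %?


Formula: Uptake = (offered - residual) / offered * 100
Substituting: Uptake = (2.5980 - 0.1890) / 2.5980 * 100
Result: 92.7252 %


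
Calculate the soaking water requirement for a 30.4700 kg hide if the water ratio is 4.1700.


Formula: Water = hide_weight * ratio
Substituting: Water = 30.4700 * 4.1700
Result: 127.0599 kg


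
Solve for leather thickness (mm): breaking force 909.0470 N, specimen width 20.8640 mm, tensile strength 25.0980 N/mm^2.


Formula: t = F / (TS * w)
Substituting: t = 909.0470 / (25.0980 * 20.8640)
Result: 1.7360 mm


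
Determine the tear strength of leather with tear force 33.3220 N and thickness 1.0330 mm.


Formula: Tear strength = force / thickness
Substituting: Tear strength = 33.3220 / 1.0330
Result: 32.2575 N/mm


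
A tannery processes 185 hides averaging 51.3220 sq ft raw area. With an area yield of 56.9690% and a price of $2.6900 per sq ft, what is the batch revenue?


Raw_total = N * avg_area = 185 * 51.3220 = 9494.5700 sq ft
Finished = Raw_total * yield / 100 = 9494.5700 * 56.9690 / 100 = 5408.9616 sq ft
Value = Finished * price = 5408.9616 * 2.6900 = 14550.1067 $


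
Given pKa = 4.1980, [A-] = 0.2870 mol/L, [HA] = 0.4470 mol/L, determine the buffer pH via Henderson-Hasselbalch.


ratio = [A-] / [HA] = 0.2870 / 0.4470 = 0.6421
log10(ratio) = -0.1924
pH = pKa + log10(ratio) = 4.1980 - 0.1924 = 4.0056


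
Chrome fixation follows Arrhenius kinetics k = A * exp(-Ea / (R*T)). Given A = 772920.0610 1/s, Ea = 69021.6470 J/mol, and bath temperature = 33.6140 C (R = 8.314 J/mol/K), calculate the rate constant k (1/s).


T_K = T_C + 273.15 = 33.6140 + 273.15 = 306.7640 K
exponent = -Ea / (R * T_K) = -69021.6470 / (8.314 * 306.7640) = -27.0627
k = A * exp(exponent) = 772920.0610 * exp(-27.0627) = 1.3645e-06 1/s


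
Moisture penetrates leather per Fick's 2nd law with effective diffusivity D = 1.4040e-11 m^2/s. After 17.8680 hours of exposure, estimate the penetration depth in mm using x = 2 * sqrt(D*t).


t = 17.8680 hr * 3600 = 64324.8000 s
D * t = 1.4040e-11 * 64324.8000 = 9.0312e-07
x = 2 * sqrt(D*t) = 2 * sqrt(9.0312e-07) = 0.00190065 m = 1.9007 mm


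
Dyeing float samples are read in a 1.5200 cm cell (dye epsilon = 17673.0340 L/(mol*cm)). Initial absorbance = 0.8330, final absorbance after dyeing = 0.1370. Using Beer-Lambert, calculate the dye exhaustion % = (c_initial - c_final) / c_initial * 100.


c_initial = A_i / (epsilon * l) = 0.8330 / (17673.0340 * 1.5200) = 3.1009e-05 mol/L
c_final = A_f / (epsilon * l) = 0.1370 / (17673.0340 * 1.5200) = 5.0999e-06 mol/L
Exhaustion = (c_initial - c_final) / c_initial * 100 = (3.1009e-05 - 5.0999e-06) / 3.1009e-05 * 100 = 83.5534 %


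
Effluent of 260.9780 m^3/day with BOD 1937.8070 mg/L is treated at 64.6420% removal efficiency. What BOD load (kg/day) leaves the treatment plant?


Load_in = volume * conc / 1000 = 260.9780 * 1937.8070 / 1000 = 505.7250 kg/day
Removed = Load_in * eff / 100 = 505.7250 * 64.6420 / 100 = 326.9108 kg/day
Load_out = Load_in - Removed = 505.7250 - 326.9108 = 178.8142 kg/day


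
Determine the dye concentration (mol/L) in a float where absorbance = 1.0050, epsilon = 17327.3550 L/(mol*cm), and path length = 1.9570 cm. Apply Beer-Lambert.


Formula: c = A / (epsilon * l)
Substituting: c = 1.0050 / (17327.3550 * 1.9570)
Result: 2.9638e-05 mol/L


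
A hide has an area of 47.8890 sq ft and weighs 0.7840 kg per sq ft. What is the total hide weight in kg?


Formula: Weight = area * weight_per_sqft
Substituting: Weight = 47.8890 * 0.7840
Result: 37.5450 kg


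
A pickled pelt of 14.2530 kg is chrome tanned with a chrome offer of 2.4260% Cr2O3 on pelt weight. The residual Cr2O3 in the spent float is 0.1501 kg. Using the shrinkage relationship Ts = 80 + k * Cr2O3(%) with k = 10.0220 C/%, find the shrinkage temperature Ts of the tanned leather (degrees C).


Offered = pelt * offer_pct / 100 = 14.2530 * 2.4260 / 100 = 0.3458 kg
Uptake = offered - residual = 0.3458 - 0.1501 = 0.1957 kg
Cr2O3% on pelt = uptake / pelt * 100 = 0.1957 / 14.2530 * 100 = 1.3729 %
Ts = 80 + k * Cr2O3% = 80 + 10.0220 * 1.3729 = 93.7591 C


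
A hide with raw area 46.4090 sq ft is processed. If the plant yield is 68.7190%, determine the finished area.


Formula: finished = raw * yield / 100
Substituting: finished = 46.4090 * 68.7190 / 100
Result: 31.8918 sq ft


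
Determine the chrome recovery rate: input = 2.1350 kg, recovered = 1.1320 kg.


Formula: Recovery = recovered / input * 100
Substituting: Recovery = 1.1320 / 2.1350 * 100
Result: 53.0211 %


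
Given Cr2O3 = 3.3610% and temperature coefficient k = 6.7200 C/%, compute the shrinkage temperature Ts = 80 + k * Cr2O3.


Formula: Ts = 80 + k * Cr2O3
Substituting: Ts = 80 + 6.7200 * 3.3610
Result: 102.5859 C


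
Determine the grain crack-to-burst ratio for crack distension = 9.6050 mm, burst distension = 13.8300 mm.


Formula: Ratio = crack / burst
Substituting: Ratio = 9.6050 / 13.8300
Result: 0.6945


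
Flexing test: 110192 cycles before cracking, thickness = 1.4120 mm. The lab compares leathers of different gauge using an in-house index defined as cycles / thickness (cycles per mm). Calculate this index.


Formula: Index = cycles / thickness
Substituting: Index = 110192 / 1.4120
Result: 78039.6601 cycles/mm


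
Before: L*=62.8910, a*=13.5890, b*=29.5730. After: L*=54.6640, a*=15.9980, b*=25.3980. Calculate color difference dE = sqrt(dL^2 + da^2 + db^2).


dL = -8.2270, da = 2.4090, db = -4.1750
dE = sqrt((-8.2270)^2 + 2.4090^2 + (-4.1750)^2) = 9.5351


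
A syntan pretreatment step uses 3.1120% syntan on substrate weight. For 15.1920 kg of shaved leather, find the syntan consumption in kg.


Formula: Syntan = substrate * pct / 100
Substituting: Syntan = 15.1920 * 3.1120 / 100
Result: 0.4728 kg


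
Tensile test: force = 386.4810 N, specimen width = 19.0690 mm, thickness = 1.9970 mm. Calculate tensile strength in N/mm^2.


Formula: TS = force / (width * thickness)
Substituting: TS = 386.4810 / (19.0690 * 1.9970)
Result: 10.1490 N/mm^2


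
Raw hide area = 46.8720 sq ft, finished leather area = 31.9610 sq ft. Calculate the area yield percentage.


Formula: Yield = finished / raw * 100
Substituting: Yield = 31.9610 / 46.8720 * 100
Result: 68.1878 %


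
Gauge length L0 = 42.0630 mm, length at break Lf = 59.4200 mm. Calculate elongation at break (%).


Formula: Elongation = (Lf - L0) / L0 * 100
Substituting: Elongation = (59.4200 - 42.0630) / 42.0630 * 100
Result: 41.2643 %


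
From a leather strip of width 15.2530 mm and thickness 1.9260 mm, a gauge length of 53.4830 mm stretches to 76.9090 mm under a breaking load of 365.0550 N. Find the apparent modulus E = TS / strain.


TS = F / (w * t) = 365.0550 / (15.2530 * 1.9260) = 12.4264 N/mm^2
strain = (Lf - L0) / L0 = (76.9090 - 53.4830) / 53.4830 = 0.4380
E = TS / strain = 12.4264 / 0.4380 = 28.3703 N/mm^2


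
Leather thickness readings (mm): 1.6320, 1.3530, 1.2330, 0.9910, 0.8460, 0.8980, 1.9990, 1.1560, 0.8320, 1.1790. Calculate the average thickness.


Formula: Average = sum / n
Substituting: Average = 12.1190 / 10
Result: 1.2119 mm


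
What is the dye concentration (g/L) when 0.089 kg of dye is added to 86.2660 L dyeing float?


Formula: Conc = dye_mass(kg) / volume(L) * 1000
Substituting: Conc = 0.089 / 86.2660 * 1000
Result: 1.0317 g/L


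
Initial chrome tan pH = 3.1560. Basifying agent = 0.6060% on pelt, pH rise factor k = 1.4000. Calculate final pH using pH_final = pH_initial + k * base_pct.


Formula: pH_final = pH_initial + k * base_pct
Substituting: pH_final = 3.1560 + 1.4000 * 0.6060
Result: 4.0044


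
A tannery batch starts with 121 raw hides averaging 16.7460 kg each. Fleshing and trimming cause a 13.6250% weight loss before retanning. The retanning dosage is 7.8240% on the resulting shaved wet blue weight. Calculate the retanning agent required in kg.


Total_raw = N * avg_wt = 121 * 16.7460 = 2026.2660 kg
Substrate = Total_raw * (1 - loss/100) = 2026.2660 * (1 - 13.6250/100) = 1750.1873 kg
Retan = Substrate * pct / 100 = 1750.1873 * 7.8240 / 100 = 136.9347 kg


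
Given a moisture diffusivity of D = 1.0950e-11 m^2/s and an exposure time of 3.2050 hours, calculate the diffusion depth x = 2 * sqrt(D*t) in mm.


t = 3.2050 hr * 3600 = 11538.0000 s
D * t = 1.0950e-11 * 11538.0000 = 1.2634e-07
x = 2 * sqrt(D*t) = 2 * sqrt(1.2634e-07) = 7.1089e-04 m = 0.7109 mm


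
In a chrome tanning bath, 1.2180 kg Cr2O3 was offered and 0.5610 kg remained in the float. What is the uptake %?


Formula: Uptake = (offered - residual) / offered * 100
Substituting: Uptake = (1.2180 - 0.5610) / 1.2180 * 100
Result: 53.9409 %


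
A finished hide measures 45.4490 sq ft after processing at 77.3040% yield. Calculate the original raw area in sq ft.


Formula: raw = finished * 100 / yield
Substituting: raw = 45.4490 * 100 / 77.3040
Result: 58.7926 sq ft


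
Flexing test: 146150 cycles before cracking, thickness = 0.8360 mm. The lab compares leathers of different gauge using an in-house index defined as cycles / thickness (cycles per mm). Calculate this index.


Formula: Index = cycles / thickness
Substituting: Index = 146150 / 0.8360
Result: 174820.5742 cycles/mm


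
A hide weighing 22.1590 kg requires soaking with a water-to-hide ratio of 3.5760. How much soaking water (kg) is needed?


Formula: Water = hide_weight * ratio
Substituting: Water = 22.1590 * 3.5760
Result: 79.2406 kg


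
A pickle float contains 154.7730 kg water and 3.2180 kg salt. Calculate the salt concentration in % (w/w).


Formula: Conc = salt / (water + salt) * 100
Substituting: Conc = 3.2180 / (154.7730 + 3.2180) * 100
Result: 2.0368 %


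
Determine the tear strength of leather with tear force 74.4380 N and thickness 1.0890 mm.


Formula: Tear strength = force / thickness
Substituting: Tear strength = 74.4380 / 1.0890
Result: 68.3545 N/mm


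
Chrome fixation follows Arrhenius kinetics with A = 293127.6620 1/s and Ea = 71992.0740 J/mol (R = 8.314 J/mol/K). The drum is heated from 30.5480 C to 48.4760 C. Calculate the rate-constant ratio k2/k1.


T1 = 30.5480 + 273.15 = 303.6980 K; T2 = 48.4760 + 273.15 = 321.6260 K
k1 = A * exp(-Ea/(R*T1)) = 293127.6620 * exp(-71992.0740/(8.314*303.6980)) = 1.2143e-07 1/s
k2 = A * exp(-Ea/(R*T2)) = 293127.6620 * exp(-71992.0740/(8.314*321.6260)) = 5.9504e-07 1/s
k2/k1 = 5.9504e-07 / 1.2143e-07 = 4.9005


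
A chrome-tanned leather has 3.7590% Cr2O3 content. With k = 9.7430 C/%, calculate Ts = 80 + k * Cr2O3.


Formula: Ts = 80 + k * Cr2O3
Substituting: Ts = 80 + 9.7430 * 3.7590
Result: 116.6239 C


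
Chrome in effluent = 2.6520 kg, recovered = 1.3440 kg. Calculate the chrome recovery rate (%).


Formula: Recovery = recovered / input * 100
Substituting: Recovery = 1.3440 / 2.6520 * 100
Result: 50.6787 %


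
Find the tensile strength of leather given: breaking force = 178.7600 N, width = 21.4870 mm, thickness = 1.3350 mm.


Formula: TS = force / (width * thickness)
Substituting: TS = 178.7600 / (21.4870 * 1.3350)
Result: 6.2318 N/mm^2


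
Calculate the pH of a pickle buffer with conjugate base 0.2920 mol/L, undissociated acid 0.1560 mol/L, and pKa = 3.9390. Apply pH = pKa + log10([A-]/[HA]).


ratio = [A-] / [HA] = 0.2920 / 0.1560 = 1.8718
log10(ratio) = 0.2723
pH = pKa + log10(ratio) = 3.9390 + 0.2723 = 4.2113


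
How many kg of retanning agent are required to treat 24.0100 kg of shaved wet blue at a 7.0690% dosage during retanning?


Formula: Retan = substrate * pct / 100
Substituting: Retan = 24.0100 * 7.0690 / 100
Result: 1.6973 kg


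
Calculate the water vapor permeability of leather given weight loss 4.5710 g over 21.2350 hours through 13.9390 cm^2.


Formula: WVP = loss / (area * time)
Substituting: WVP = 4.5710 / (13.9390 * 21.2350)
Result: 0.0154428 g/(cm^2*hr)


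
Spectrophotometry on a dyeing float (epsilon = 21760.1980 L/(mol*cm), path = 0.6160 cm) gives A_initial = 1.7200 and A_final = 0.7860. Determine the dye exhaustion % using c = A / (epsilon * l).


c_initial = A_i / (epsilon * l) = 1.7200 / (21760.1980 * 0.6160) = 1.2832e-04 mol/L
c_final = A_f / (epsilon * l) = 0.7860 / (21760.1980 * 0.6160) = 5.8638e-05 mol/L
Exhaustion = (c_initial - c_final) / c_initial * 100 = (1.2832e-04 - 5.8638e-05) / 1.2832e-04 * 100 = 54.3023 %


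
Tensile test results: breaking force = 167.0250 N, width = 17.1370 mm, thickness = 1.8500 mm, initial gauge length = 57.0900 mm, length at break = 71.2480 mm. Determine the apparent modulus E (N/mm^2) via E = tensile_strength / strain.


TS = F / (w * t) = 167.0250 / (17.1370 * 1.8500) = 5.2684 N/mm^2
strain = (Lf - L0) / L0 = (71.2480 - 57.0900) / 57.0900 = 0.2480
E = TS / strain = 5.2684 / 0.2480 = 21.2438 N/mm^2


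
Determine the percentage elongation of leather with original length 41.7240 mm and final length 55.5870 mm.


Formula: Elongation = (Lf - L0) / L0 * 100
Substituting: Elongation = (55.5870 - 41.7240) / 41.7240 * 100
Result: 33.2255 %


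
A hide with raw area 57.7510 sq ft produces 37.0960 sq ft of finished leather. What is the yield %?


Formula: Yield = finished / raw * 100
Substituting: Yield = 37.0960 / 57.7510 * 100
Result: 64.2344 %


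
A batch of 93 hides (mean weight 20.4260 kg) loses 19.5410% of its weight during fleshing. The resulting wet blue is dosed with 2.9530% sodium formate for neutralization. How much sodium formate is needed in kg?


Total_raw = N * avg_wt = 93 * 20.4260 = 1899.6180 kg
Substrate = Total_raw * (1 - loss/100) = 1899.6180 * (1 - 19.5410/100) = 1528.4136 kg
Neutralizer = Substrate * pct / 100 = 1528.4136 * 2.9530 / 100 = 45.1341 kg


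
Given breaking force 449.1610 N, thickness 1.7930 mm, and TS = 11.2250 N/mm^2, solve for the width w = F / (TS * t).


Formula: w = F / (TS * t)
Substituting: w = 449.1610 / (11.2250 * 1.7930)
Result: 22.3170 mm


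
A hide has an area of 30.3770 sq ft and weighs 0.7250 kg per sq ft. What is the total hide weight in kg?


Formula: Weight = area * weight_per_sqft
Substituting: Weight = 30.3770 * 0.7250
Result: 22.0233 kg


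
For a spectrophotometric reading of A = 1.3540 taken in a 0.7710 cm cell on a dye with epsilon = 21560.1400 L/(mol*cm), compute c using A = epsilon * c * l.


Formula: c = A / (epsilon * l)
Substituting: c = 1.3540 / (21560.1400 * 0.7710)
Result: 8.1454e-05 mol/L


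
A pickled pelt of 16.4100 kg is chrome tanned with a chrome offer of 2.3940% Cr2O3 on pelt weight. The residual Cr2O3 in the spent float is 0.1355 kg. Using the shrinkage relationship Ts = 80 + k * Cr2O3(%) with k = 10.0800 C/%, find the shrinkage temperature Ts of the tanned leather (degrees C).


Offered = pelt * offer_pct / 100 = 16.4100 * 2.3940 / 100 = 0.3929 kg
Uptake = offered - residual = 0.3929 - 0.1355 = 0.2574 kg
Cr2O3% on pelt = uptake / pelt * 100 = 0.2574 / 16.4100 * 100 = 1.5683 %
Ts = 80 + k * Cr2O3% = 80 + 10.0800 * 1.5683 = 95.8083 C


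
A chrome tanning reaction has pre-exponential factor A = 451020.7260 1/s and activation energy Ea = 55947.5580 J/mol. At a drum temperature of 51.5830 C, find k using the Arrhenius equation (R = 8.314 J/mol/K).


T_K = T_C + 273.15 = 51.5830 + 273.15 = 324.7330 K
exponent = -Ea / (R * T_K) = -55947.5580 / (8.314 * 324.7330) = -20.7226
k = A * exp(exponent) = 451020.7260 * exp(-20.7226) = 4.5131e-04 1/s


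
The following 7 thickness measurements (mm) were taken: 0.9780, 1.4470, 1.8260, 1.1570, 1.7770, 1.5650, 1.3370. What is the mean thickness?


Formula: Average = sum / n
Substituting: Average = 10.0870 / 7
Result: 1.4410 mm


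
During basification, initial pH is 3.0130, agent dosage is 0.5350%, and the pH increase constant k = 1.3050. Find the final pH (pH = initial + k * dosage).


Formula: pH_final = pH_initial + k * base_pct
Substituting: pH_final = 3.0130 + 1.3050 * 0.5350
Result: 3.7112


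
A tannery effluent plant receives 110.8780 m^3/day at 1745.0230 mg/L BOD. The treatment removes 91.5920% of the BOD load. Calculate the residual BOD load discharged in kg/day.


Load_in = volume * conc / 1000 = 110.8780 * 1745.0230 / 1000 = 193.4847 kg/day
Removed = Load_in * eff / 100 = 193.4847 * 91.5920 / 100 = 177.2165 kg/day
Load_out = Load_in - Removed = 193.4847 - 177.2165 = 16.2682 kg/day


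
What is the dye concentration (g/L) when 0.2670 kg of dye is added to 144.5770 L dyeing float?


Formula: Conc = dye_mass(kg) / volume(L) * 1000
Substituting: Conc = 0.2670 / 144.5770 * 1000
Result: 1.8468 g/L


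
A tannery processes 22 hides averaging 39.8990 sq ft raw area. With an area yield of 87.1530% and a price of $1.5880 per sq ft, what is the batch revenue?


Raw_total = N * avg_area = 22 * 39.8990 = 877.7780 sq ft
Finished = Raw_total * yield / 100 = 877.7780 * 87.1530 / 100 = 765.0099 sq ft
Value = Finished * price = 765.0099 * 1.5880 = 1214.8357 $


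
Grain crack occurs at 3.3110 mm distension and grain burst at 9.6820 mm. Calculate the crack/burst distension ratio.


Formula: Ratio = crack / burst
Substituting: Ratio = 3.3110 / 9.6820
Result: 0.3420


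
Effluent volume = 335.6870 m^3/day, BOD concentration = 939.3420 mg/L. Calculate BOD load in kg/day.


Formula: BOD_load = volume * conc / 1000
Substituting: BOD_load = 335.6870 * 939.3420 / 1000
Result: 315.3249 kg/day


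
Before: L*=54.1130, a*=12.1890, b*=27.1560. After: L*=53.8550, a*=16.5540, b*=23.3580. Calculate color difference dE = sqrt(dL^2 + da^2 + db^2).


dL = -0.2580, da = 4.3650, db = -3.7980
dE = sqrt((-0.2580)^2 + 4.3650^2 + (-3.7980)^2) = 5.7918


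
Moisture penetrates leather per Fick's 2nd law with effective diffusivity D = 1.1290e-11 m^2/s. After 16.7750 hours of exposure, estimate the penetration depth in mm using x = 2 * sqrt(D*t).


t = 16.7750 hr * 3600 = 60390.0000 s
D * t = 1.1290e-11 * 60390.0000 = 6.8180e-07
x = 2 * sqrt(D*t) = 2 * sqrt(6.8180e-07) = 0.00165143 m = 1.6514 mm


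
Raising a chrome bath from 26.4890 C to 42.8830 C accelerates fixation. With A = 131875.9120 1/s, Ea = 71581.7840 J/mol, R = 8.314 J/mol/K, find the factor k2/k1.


T1 = 26.4890 + 273.15 = 299.6390 K; T2 = 42.8830 + 273.15 = 316.0330 K
k1 = A * exp(-Ea/(R*T1)) = 131875.9120 * exp(-71581.7840/(8.314*299.6390)) = 4.3773e-08 1/s
k2 = A * exp(-Ea/(R*T2)) = 131875.9120 * exp(-71581.7840/(8.314*316.0330)) = 1.9433e-07 1/s
k2/k1 = 1.9433e-07 / 4.3773e-08 = 4.4395


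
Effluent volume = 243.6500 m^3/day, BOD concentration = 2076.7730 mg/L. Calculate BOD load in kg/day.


Formula: BOD_load = volume * conc / 1000
Substituting: BOD_load = 243.6500 * 2076.7730 / 1000
Result: 506.0057 kg/day


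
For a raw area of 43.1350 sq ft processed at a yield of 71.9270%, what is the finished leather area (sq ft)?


Formula: finished = raw * yield / 100
Substituting: finished = 43.1350 * 71.9270 / 100
Result: 31.0257 sq ft


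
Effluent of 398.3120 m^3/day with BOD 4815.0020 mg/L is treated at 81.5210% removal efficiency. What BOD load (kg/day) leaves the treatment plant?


Load_in = volume * conc / 1000 = 398.3120 * 4815.0020 / 1000 = 1917.8731 kg/day
Removed = Load_in * eff / 100 = 1917.8731 * 81.5210 / 100 = 1563.4693 kg/day
Load_out = Load_in - Removed = 1917.8731 - 1563.4693 = 354.4038 kg/day


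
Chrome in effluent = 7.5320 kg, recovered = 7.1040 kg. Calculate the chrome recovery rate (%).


Formula: Recovery = recovered / input * 100
Substituting: Recovery = 7.1040 / 7.5320 * 100
Result: 94.3176 %


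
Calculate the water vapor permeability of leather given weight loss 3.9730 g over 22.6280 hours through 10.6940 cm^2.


Formula: WVP = loss / (area * time)
Substituting: WVP = 3.9730 / (10.6940 * 22.6280)
Result: 0.0164185 g/(cm^2*hr)


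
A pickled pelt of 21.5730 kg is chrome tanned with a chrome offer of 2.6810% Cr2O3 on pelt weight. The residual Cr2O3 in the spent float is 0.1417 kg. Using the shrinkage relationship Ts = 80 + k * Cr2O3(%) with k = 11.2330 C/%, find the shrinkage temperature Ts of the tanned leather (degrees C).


Offered = pelt * offer_pct / 100 = 21.5730 * 2.6810 / 100 = 0.5784 kg
Uptake = offered - residual = 0.5784 - 0.1417 = 0.4367 kg
Cr2O3% on pelt = uptake / pelt * 100 = 0.4367 / 21.5730 * 100 = 2.0242 %
Ts = 80 + k * Cr2O3% = 80 + 11.2330 * 2.0242 = 102.7374 C


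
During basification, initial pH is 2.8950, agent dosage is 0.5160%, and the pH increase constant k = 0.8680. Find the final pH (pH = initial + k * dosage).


Formula: pH_final = pH_initial + k * base_pct
Substituting: pH_final = 2.8950 + 0.8680 * 0.5160
Result: 3.3429


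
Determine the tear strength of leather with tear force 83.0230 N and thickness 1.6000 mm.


Formula: Tear strength = force / thickness
Substituting: Tear strength = 83.0230 / 1.6000
Result: 51.8894 N/mm


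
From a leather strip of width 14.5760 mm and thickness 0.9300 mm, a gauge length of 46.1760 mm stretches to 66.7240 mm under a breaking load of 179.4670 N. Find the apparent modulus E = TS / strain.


TS = F / (w * t) = 179.4670 / (14.5760 * 0.9300) = 13.2392 N/mm^2
strain = (Lf - L0) / L0 = (66.7240 - 46.1760) / 46.1760 = 0.4450
E = TS / strain = 13.2392 / 0.4450 = 29.7516 N/mm^2


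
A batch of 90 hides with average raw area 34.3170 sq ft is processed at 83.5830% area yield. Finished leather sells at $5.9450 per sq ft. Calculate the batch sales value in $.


Raw_total = N * avg_area = 90 * 34.3170 = 3088.5300 sq ft
Finished = Raw_total * yield / 100 = 3088.5300 * 83.5830 / 100 = 2581.4860 sq ft
Value = Finished * price = 2581.4860 * 5.9450 = 15346.9344 $


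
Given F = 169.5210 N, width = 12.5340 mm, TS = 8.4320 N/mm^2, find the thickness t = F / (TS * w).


Formula: t = F / (TS * w)
Substituting: t = 169.5210 / (8.4320 * 12.5340)
Result: 1.6040 mm


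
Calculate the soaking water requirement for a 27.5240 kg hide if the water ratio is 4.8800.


Formula: Water = hide_weight * ratio
Substituting: Water = 27.5240 * 4.8800
Result: 134.3171 kg


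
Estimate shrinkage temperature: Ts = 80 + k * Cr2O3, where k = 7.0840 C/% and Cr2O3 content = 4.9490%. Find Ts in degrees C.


Formula: Ts = 80 + k * Cr2O3
Substituting: Ts = 80 + 7.0840 * 4.9490
Result: 115.0587 C


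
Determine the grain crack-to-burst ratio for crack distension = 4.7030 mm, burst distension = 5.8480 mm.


Formula: Ratio = crack / burst
Substituting: Ratio = 4.7030 / 5.8480
Result: 0.8042


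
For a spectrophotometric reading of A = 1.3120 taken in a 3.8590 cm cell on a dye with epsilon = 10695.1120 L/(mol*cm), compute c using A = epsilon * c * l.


Formula: c = A / (epsilon * l)
Substituting: c = 1.3120 / (10695.1120 * 3.8590)
Result: 3.1789e-05 mol/L


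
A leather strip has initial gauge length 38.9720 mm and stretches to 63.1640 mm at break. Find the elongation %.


Formula: Elongation = (Lf - L0) / L0 * 100
Substituting: Elongation = (63.1640 - 38.9720) / 38.9720 * 100
Result: 62.0753 %


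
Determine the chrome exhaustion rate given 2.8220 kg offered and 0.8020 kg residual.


Formula: Uptake = (offered - residual) / offered * 100
Substituting: Uptake = (2.8220 - 0.8020) / 2.8220 * 100
Result: 71.5804 %


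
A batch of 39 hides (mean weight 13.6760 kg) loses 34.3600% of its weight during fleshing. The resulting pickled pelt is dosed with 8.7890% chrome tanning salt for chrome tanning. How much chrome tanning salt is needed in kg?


Total_raw = N * avg_wt = 39 * 13.6760 = 533.3640 kg
Substrate = Total_raw * (1 - loss/100) = 533.3640 * (1 - 34.3600/100) = 350.1001 kg
Chrome = Substrate * pct / 100 = 350.1001 * 8.7890 / 100 = 30.7703 kg


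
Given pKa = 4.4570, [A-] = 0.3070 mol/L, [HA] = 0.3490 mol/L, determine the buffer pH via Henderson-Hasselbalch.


ratio = [A-] / [HA] = 0.3070 / 0.3490 = 0.8797
log10(ratio) = -0.0556871
pH = pKa + log10(ratio) = 4.4570 - 0.0556871 = 4.4013


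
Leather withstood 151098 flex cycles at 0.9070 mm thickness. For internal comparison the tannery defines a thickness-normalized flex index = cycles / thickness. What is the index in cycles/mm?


Formula: Index = cycles / thickness
Substituting: Index = 151098 / 0.9070
Result: 166590.9592 cycles/mm


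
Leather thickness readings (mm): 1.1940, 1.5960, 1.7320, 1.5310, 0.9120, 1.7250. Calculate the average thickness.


Formula: Average = sum / n
Substituting: Average = 8.6900 / 6
Result: 1.4483 mm


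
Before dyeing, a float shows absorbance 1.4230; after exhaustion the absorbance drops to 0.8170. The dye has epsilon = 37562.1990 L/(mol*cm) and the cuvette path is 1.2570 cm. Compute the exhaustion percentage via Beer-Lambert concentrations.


c_initial = A_i / (epsilon * l) = 1.4230 / (37562.1990 * 1.2570) = 3.0138e-05 mol/L
c_final = A_f / (epsilon * l) = 0.8170 / (37562.1990 * 1.2570) = 1.7304e-05 mol/L
Exhaustion = (c_initial - c_final) / c_initial * 100 = (3.0138e-05 - 1.7304e-05) / 3.0138e-05 * 100 = 42.5861 %


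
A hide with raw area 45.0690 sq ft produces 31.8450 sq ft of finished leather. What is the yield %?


Formula: Yield = finished / raw * 100
Substituting: Yield = 31.8450 / 45.0690 * 100
Result: 70.6583 %


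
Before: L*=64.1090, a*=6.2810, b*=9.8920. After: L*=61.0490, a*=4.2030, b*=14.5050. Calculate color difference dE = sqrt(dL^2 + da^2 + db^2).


dL = -3.0600, da = -2.0780, db = 4.6130
dE = sqrt((-3.0600)^2 + (-2.0780)^2 + 4.6130^2) = 5.9128


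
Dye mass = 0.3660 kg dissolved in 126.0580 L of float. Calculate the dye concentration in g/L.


Formula: Conc = dye_mass(kg) / volume(L) * 1000
Substituting: Conc = 0.3660 / 126.0580 * 1000
Result: 2.9034 g/L


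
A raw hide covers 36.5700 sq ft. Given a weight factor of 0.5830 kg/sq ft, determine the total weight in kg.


Formula: Weight = area * weight_per_sqft
Substituting: Weight = 36.5700 * 0.5830
Result: 21.3203 kg


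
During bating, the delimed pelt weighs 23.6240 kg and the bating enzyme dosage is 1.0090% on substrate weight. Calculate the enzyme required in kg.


Formula: Enzyme = substrate * pct / 100
Substituting: Enzyme = 23.6240 * 1.0090 / 100
Result: 0.2384 kg


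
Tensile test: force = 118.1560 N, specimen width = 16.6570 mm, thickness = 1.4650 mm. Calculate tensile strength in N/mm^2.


Formula: TS = force / (width * thickness)
Substituting: TS = 118.1560 / (16.6570 * 1.4650)
Result: 4.8420 N/mm^2


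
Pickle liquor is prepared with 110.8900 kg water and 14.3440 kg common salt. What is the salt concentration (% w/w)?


Formula: Conc = salt / (water + salt) * 100
Substituting: Conc = 14.3440 / (110.8900 + 14.3440) * 100
Result: 11.4538 %


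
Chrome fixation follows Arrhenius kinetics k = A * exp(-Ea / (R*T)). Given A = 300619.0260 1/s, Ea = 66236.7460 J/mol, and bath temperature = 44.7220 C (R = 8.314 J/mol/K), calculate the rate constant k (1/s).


T_K = T_C + 273.15 = 44.7220 + 273.15 = 317.8720 K
exponent = -Ea / (R * T_K) = -66236.7460 / (8.314 * 317.8720) = -25.0632
k = A * exp(exponent) = 300619.0260 * exp(-25.0632) = 3.9192e-06 1/s


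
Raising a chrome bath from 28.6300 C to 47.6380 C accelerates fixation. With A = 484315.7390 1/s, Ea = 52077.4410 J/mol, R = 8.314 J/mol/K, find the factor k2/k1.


T1 = 28.6300 + 273.15 = 301.7800 K; T2 = 47.6380 + 273.15 = 320.7880 K
k1 = A * exp(-Ea/(R*T1)) = 484315.7390 * exp(-52077.4410/(8.314*301.7800)) = 4.6860e-04 1/s
k2 = A * exp(-Ea/(R*T2)) = 484315.7390 * exp(-52077.4410/(8.314*320.7880)) = 0.001603 1/s
k2/k1 = 0.001603 / 4.6860e-04 = 3.4209


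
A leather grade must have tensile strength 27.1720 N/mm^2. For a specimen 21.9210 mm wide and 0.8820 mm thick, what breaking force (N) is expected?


Formula: F = TS * w * t
Substituting: F = 27.1720 * 21.9210 * 0.8820
Result: 525.3522 N


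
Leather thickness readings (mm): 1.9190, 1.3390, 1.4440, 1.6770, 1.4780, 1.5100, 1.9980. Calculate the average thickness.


Formula: Average = sum / n
Substituting: Average = 11.3650 / 7
Result: 1.6236 mm


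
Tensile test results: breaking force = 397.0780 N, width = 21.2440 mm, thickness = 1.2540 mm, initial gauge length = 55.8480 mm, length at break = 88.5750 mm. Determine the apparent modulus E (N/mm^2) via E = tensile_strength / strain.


TS = F / (w * t) = 397.0780 / (21.2440 * 1.2540) = 14.9053 N/mm^2
strain = (Lf - L0) / L0 = (88.5750 - 55.8480) / 55.8480 = 0.5860
E = TS / strain = 14.9053 / 0.5860 = 25.4357 N/mm^2


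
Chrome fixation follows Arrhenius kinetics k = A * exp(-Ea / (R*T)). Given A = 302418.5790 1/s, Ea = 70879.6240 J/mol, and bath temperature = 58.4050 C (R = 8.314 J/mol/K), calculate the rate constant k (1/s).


T_K = T_C + 273.15 = 58.4050 + 273.15 = 331.5550 K
exponent = -Ea / (R * T_K) = -70879.6240 / (8.314 * 331.5550) = -25.7132
k = A * exp(exponent) = 302418.5790 * exp(-25.7132) = 2.0583e-06 1/s


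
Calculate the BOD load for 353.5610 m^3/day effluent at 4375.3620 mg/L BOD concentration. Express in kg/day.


Formula: BOD_load = volume * conc / 1000
Substituting: BOD_load = 353.5610 * 4375.3620 / 1000
Result: 1546.9574 kg/day


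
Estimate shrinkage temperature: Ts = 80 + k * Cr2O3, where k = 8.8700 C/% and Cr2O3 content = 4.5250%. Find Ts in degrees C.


Formula: Ts = 80 + k * Cr2O3
Substituting: Ts = 80 + 8.8700 * 4.5250
Result: 120.1368 C


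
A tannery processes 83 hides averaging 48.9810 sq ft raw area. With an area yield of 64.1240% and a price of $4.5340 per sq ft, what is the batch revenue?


Raw_total = N * avg_area = 83 * 48.9810 = 4065.4230 sq ft
Finished = Raw_total * yield / 100 = 4065.4230 * 64.1240 / 100 = 2606.9118 sq ft
Value = Finished * price = 2606.9118 * 4.5340 = 11819.7383 $


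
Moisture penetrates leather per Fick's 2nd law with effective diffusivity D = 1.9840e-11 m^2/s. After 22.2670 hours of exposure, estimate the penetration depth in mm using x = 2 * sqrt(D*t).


t = 22.2670 hr * 3600 = 80161.2000 s
D * t = 1.9840e-11 * 80161.2000 = 1.5904e-06
x = 2 * sqrt(D*t) = 2 * sqrt(1.5904e-06) = 0.00252222 m = 2.5222 mm


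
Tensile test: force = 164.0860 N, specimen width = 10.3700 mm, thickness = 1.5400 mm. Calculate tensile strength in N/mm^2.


Formula: TS = force / (width * thickness)
Substituting: TS = 164.0860 / (10.3700 * 1.5400)
Result: 10.2748 N/mm^2


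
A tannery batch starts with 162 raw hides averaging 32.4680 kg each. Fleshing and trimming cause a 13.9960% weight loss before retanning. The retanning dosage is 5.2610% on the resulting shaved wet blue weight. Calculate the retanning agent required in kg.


Total_raw = N * avg_wt = 162 * 32.4680 = 5259.8160 kg
Substrate = Total_raw * (1 - loss/100) = 5259.8160 * (1 - 13.9960/100) = 4523.6522 kg
Retan = Substrate * pct / 100 = 4523.6522 * 5.2610 / 100 = 237.9893 kg


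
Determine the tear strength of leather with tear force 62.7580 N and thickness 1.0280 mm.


Formula: Tear strength = force / thickness
Substituting: Tear strength = 62.7580 / 1.0280
Result: 61.0486 N/mm


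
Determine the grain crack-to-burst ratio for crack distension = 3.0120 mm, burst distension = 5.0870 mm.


Formula: Ratio = crack / burst
Substituting: Ratio = 3.0120 / 5.0870
Result: 0.5921


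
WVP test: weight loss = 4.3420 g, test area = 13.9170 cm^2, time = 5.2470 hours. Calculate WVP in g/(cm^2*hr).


Formula: WVP = loss / (area * time)
Substituting: WVP = 4.3420 / (13.9170 * 5.2470)
Result: 0.0594611 g/(cm^2*hr)


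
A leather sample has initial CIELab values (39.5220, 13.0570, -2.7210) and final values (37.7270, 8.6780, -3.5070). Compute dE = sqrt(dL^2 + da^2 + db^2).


dL = -1.7950, da = -4.3790, db = -0.7860
dE = sqrt((-1.7950)^2 + (-4.3790)^2 + (-0.7860)^2) = 4.7974


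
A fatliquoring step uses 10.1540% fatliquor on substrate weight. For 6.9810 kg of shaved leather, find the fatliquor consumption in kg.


Formula: Fat = substrate * pct / 100
Substituting: Fat = 6.9810 * 10.1540 / 100
Result: 0.7089 kg


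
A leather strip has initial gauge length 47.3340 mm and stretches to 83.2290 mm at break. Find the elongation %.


Formula: Elongation = (Lf - L0) / L0 * 100
Substituting: Elongation = (83.2290 - 47.3340) / 47.3340 * 100
Result: 75.8334 %


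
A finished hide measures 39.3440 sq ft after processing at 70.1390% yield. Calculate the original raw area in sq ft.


Formula: raw = finished * 100 / yield
Substituting: raw = 39.3440 * 100 / 70.1390
Result: 56.0943 sq ft


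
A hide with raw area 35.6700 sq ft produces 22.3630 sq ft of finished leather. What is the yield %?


Formula: Yield = finished / raw * 100
Substituting: Yield = 22.3630 / 35.6700 * 100
Result: 62.6941 %


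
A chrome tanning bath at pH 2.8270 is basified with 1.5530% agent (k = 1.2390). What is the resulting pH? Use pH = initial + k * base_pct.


Formula: pH_final = pH_initial + k * base_pct
Substituting: pH_final = 2.8270 + 1.2390 * 1.5530
Result: 4.7512


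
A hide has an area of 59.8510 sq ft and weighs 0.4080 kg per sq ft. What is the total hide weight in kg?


Formula: Weight = area * weight_per_sqft
Substituting: Weight = 59.8510 * 0.4080
Result: 24.4192 kg


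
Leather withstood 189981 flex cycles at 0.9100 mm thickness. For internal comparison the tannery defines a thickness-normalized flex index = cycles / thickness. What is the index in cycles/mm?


Formula: Index = cycles / thickness
Substituting: Index = 189981 / 0.9100
Result: 208770.3297 cycles/mm


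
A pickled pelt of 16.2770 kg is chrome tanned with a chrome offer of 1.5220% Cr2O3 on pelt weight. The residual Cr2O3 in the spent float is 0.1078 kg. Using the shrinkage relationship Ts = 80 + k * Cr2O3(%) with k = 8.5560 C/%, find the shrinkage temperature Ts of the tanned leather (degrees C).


Offered = pelt * offer_pct / 100 = 16.2770 * 1.5220 / 100 = 0.2477 kg
Uptake = offered - residual = 0.2477 - 0.1078 = 0.1399 kg
Cr2O3% on pelt = uptake / pelt * 100 = 0.1399 / 16.2770 * 100 = 0.8597 %
Ts = 80 + k * Cr2O3% = 80 + 8.5560 * 0.8597 = 87.3557 C


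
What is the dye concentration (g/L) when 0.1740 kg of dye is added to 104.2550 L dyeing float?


Formula: Conc = dye_mass(kg) / volume(L) * 1000
Substituting: Conc = 0.1740 / 104.2550 * 1000
Result: 1.6690 g/L
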